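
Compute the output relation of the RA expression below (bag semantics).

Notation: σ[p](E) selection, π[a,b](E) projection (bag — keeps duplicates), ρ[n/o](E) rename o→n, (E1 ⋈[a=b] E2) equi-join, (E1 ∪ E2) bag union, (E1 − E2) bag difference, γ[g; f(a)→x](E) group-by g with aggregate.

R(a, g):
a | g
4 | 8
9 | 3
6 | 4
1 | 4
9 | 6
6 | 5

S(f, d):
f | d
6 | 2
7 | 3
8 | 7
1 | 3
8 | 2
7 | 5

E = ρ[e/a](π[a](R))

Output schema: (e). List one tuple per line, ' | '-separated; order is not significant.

Row counts bottom-up:
  R → 6
  π[a](R) → 6
  ρ[e/a](π[a](R)) → 6

== RESULT ==
e
1
4
6
6
9
9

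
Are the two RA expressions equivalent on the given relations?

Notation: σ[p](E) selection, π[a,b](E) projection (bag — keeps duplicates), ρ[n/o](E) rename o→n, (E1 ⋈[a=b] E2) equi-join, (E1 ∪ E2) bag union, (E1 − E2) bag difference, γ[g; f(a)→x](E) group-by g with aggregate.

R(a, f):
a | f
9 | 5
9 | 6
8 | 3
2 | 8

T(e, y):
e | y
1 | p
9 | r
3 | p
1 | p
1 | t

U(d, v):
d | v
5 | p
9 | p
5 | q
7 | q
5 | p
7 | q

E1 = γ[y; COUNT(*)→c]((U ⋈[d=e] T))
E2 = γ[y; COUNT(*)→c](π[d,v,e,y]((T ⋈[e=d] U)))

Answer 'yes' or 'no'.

E1 subexpression sizes:
  U → 6
  T → 5
  (U ⋈[d=e] T) → 1
  γ[y; COUNT(*)→c]((U ⋈[d=e] T)) → 1
E2 subexpression sizes:
  T → 5
  U → 6
  (T ⋈[e=d] U) → 1
  π[d,v,e,y]((T ⋈[e=d] U)) → 1
  γ[y; COUNT(*)→c](π[d,v,e,y]((T ⋈[e=d] U))) → 1

E1 and E2 produce the same multiset:
y | c
r | 1

yes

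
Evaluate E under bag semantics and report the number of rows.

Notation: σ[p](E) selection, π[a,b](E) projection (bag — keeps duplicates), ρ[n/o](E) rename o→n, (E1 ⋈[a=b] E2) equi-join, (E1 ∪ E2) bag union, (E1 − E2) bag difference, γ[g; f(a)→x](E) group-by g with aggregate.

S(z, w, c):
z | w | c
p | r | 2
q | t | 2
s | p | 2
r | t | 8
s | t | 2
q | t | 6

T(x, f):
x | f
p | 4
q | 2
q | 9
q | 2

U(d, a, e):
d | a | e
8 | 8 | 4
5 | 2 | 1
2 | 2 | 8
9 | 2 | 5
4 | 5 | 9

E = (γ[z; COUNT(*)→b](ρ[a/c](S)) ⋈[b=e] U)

Per-node cardinality:
  S → 6
  ρ[a/c](S) → 6
  γ[z; COUNT(*)→b](ρ[a/c](S)) → 4
  U → 5
  (γ[z; COUNT(*)→b](ρ[a/c](S)) ⋈[b=e] U) → 2

|E| = 2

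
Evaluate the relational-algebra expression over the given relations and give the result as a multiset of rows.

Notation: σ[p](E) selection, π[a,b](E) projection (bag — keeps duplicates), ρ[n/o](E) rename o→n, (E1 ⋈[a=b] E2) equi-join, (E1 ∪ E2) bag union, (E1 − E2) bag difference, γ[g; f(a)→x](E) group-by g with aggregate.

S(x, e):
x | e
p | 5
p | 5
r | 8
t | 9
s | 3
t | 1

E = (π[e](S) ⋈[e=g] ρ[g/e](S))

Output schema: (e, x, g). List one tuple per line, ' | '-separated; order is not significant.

Per-node cardinality:
  S → 6
  π[e](S) → 6
  S → 6
  ρ[g/e](S) → 6
  (π[e](S) ⋈[e=g] ρ[g/e](S)) → 8

== RESULT ==
e | x | g
1 | t | 1
3 | s | 3
5 | p | 5
5 | p | 5
5 | p | 5
5 | p | 5
8 | r | 8
9 | t | 9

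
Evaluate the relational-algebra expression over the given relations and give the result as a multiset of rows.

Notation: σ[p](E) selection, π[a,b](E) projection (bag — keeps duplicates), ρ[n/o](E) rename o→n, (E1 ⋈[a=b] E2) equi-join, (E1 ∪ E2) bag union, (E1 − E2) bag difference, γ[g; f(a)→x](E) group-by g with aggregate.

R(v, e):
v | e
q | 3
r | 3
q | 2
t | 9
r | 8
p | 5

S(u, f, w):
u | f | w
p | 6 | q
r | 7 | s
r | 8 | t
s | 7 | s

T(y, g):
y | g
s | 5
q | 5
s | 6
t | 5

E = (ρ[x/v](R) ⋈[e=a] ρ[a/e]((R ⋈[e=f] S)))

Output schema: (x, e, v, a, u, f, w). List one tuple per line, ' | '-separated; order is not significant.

Subexpression sizes:
  R → 6
  ρ[x/v](R) → 6
  R → 6
  S → 4
  (R ⋈[e=f] S) → 1
  ρ[a/e]((R ⋈[e=f] S)) → 1
  (ρ[x/v](R) ⋈[e=a] ρ[a/e]((R ⋈[e=f] S))) → 1

== RESULT ==
x | e | v | a | u | f | w
r | 8 | r | 8 | r | 8 | t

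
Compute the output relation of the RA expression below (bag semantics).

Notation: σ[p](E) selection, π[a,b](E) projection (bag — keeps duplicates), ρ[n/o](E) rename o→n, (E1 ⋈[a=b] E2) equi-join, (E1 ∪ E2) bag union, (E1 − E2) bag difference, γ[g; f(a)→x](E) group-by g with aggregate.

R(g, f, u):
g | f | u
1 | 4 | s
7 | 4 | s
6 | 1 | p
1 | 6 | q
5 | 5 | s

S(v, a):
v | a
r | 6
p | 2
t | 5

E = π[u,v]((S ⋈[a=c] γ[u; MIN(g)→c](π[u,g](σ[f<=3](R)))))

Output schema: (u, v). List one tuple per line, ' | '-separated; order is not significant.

Stepwise |·|:
  S → 3
  R → 5
  σ[f<=3](R) → 1
  π[u,g](σ[f<=3](R)) → 1
  γ[u; MIN(g)→c](π[u,g](σ[f<=3](R))) → 1
  (S ⋈[a=c] γ[u; MIN(g)→c](π[u,g](σ[f<=3](R)))) → 1
  π[u,v]((S ⋈[a=c] γ[u; MIN(g)→c](π[u,g](σ[f<=3](R))))) → 1

== RESULT ==
u | v
p | r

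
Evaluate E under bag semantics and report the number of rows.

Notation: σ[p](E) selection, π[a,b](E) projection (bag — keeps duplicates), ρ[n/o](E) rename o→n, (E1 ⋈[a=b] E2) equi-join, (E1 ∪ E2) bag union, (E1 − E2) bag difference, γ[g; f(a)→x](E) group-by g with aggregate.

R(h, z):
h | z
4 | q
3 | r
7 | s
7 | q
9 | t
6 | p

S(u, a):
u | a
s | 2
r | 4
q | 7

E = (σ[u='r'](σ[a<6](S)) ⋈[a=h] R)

Per-node cardinality:
  S → 3
  σ[a<6](S) → 2
  σ[u='r'](σ[a<6](S)) → 1
  R → 6
  (σ[u='r'](σ[a<6](S)) ⋈[a=h] R) → 1

|E| = 1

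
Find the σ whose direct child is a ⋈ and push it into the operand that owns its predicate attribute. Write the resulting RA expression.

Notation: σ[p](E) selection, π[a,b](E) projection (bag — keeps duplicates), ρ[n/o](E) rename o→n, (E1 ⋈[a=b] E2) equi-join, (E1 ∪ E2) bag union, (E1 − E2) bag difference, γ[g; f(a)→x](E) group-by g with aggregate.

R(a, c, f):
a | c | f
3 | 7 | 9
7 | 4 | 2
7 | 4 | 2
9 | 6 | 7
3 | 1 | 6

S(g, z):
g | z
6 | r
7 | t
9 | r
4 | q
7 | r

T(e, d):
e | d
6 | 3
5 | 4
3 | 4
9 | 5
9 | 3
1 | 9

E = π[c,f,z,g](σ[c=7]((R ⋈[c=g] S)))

σ filters on c, owned by the left side.
E' = π[c,f,z,g]((σ[c=7](R) ⋈[c=g] S))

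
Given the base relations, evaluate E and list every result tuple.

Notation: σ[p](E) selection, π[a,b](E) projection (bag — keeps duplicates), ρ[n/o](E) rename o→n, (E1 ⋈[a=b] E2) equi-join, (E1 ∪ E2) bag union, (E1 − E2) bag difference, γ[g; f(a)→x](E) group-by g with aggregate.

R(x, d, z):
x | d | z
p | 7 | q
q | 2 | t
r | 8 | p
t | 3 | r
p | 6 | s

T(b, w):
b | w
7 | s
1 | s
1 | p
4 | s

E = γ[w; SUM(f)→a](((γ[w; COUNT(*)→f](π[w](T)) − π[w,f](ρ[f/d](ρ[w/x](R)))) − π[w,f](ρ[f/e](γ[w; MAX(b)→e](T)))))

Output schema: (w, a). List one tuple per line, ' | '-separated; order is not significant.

Subexpression sizes:
  T → 4
  π[w](T) → 4
  γ[w; COUNT(*)→f](π[w](T)) → 2
  R → 5
  ρ[w/x](R) → 5
  ρ[f/d](ρ[w/x](R)) → 5
  π[w,f](ρ[f/d](ρ[w/x](R))) → 5
  (γ[w; COUNT(*)→f](π[w](T)) − π[w,f](ρ[f/d](ρ[w/x](R)))) → 2
  T → 4
  γ[w; MAX(b)→e](T) → 2
  ρ[f/e](γ[w; MAX(b)→e](T)) → 2
  π[w,f](ρ[f/e](γ[w; MAX(b)→e](T))) → 2
  ((γ[w; COUNT(*)→f](π[w](T)) − π[w,f](ρ[f/d](ρ[w/x](R)))) − π[w,f](ρ[f/e](γ[w; MAX(b)→e](T)))) → 1
  γ[w; SUM(f)→a](((γ[w; COUNT(*)→f](π[w](T)) − π[w,f](ρ[f/d](ρ[w/x](R)))) − π[w,f](ρ[f/e](γ[w; MAX(b)→e](T))))) → 1

== RESULT ==
w | a
s | 3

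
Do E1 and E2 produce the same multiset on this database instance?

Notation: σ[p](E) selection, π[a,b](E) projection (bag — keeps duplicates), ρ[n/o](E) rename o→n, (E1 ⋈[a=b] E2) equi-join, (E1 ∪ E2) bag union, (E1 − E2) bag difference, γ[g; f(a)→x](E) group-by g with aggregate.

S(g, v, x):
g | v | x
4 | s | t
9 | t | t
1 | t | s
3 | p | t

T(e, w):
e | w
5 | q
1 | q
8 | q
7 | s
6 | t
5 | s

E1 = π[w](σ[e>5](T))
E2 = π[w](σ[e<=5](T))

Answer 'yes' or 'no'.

E1 row counts bottom-up:
  T → 6
  σ[e>5](T) → 3
  π[w](σ[e>5](T)) → 3
E2 row counts bottom-up:
  T → 6
  σ[e<=5](T) → 3
  π[w](σ[e<=5](T)) → 3

E1 result:
w
q
s
t
E2 result:
w
q
q
s
Witness: ('q',) appears 1× in E1 but 2× in E2.

no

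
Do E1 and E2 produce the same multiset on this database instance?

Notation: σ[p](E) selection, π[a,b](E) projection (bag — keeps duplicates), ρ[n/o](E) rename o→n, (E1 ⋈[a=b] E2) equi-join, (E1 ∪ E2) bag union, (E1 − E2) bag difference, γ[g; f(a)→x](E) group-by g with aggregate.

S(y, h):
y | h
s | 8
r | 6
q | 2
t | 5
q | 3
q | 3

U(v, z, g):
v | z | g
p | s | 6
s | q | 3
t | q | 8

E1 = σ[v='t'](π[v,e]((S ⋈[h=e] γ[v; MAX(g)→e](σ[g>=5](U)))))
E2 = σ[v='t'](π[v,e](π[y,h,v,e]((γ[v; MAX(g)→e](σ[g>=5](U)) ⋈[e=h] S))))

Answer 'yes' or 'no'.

E1 stepwise |·|:
  S → 6
  U → 3
  σ[g>=5](U) → 2
  γ[v; MAX(g)→e](σ[g>=5](U)) → 2
  (S ⋈[h=e] γ[v; MAX(g)→e](σ[g>=5](U))) → 2
  π[v,e]((S ⋈[h=e] γ[v; MAX(g)→e](σ[g>=5](U)))) → 2
  σ[v='t'](π[v,e]((S ⋈[h=e] γ[v; MAX(g)→e](σ[g>=5](U))))) → 1
E2 stepwise |·|:
  U → 3
  σ[g>=5](U) → 2
  γ[v; MAX(g)→e](σ[g>=5](U)) → 2
  S → 6
  (γ[v; MAX(g)→e](σ[g>=5](U)) ⋈[e=h] S) → 2
  π[y,h,v,e]((γ[v; MAX(g)→e](σ[g>=5](U)) ⋈[e=h] S)) → 2
  π[v,e](π[y,h,v,e]((γ[v; MAX(g)→e](σ[g>=5](U)) ⋈[e=h] S))) → 2
  σ[v='t'](π[v,e](π[y,h,v,e]((γ[v; MAX(g)→e](σ[g>=5](U)) ⋈[e=h] S)))) → 1

E1 and E2 produce the same multiset:
v | e
t | 8

yes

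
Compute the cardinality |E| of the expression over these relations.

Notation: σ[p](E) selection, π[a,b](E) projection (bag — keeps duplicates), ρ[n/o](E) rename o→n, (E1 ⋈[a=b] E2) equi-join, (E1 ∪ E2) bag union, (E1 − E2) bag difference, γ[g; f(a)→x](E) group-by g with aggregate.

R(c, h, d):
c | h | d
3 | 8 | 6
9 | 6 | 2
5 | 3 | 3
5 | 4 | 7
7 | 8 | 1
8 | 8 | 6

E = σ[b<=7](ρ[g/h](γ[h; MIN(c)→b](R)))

Subexpression sizes:
  R → 6
  γ[h; MIN(c)→b](R) → 4
  ρ[g/h](γ[h; MIN(c)→b](R)) → 4
  σ[b<=7](ρ[g/h](γ[h; MIN(c)→b](R))) → 3

|E| = 3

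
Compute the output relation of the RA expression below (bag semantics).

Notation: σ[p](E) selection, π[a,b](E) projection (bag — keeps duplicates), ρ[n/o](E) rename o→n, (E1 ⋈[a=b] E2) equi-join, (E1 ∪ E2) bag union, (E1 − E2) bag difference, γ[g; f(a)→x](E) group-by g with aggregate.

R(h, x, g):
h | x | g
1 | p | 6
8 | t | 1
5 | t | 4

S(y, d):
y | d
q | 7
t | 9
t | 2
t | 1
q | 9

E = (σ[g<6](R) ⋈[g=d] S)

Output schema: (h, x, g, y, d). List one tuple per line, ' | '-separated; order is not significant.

Subexpression sizes:
  R → 3
  σ[g<6](R) → 2
  S → 5
  (σ[g<6](R) ⋈[g=d] S) → 1

== RESULT ==
h | x | g | y | d
8 | t | 1 | t | 1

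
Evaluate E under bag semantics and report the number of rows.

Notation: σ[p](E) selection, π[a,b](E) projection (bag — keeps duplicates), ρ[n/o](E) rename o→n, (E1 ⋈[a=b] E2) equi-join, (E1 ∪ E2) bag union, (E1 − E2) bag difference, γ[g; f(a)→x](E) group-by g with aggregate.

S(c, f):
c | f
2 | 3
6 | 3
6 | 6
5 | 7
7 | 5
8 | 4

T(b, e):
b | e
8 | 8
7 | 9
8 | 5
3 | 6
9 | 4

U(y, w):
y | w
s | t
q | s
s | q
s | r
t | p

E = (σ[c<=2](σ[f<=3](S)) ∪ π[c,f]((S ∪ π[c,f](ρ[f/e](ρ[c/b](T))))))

Subexpression sizes:
  S → 6
  σ[f<=3](S) → 2
  σ[c<=2](σ[f<=3](S)) → 1
  S → 6
  T → 5
  ρ[c/b](T) → 5
  ρ[f/e](ρ[c/b](T)) → 5
  π[c,f](ρ[f/e](ρ[c/b](T))) → 5
  (S ∪ π[c,f](ρ[f/e](ρ[c/b](T)))) → 11
  π[c,f]((S ∪ π[c,f](ρ[f/e](ρ[c/b](T))))) → 11
  (σ[c<=2](σ[f<=3](S)) ∪ π[c,f]((S ∪ π[c,f](ρ[f/e](ρ[c/b](T)))))) → 12

|E| = 12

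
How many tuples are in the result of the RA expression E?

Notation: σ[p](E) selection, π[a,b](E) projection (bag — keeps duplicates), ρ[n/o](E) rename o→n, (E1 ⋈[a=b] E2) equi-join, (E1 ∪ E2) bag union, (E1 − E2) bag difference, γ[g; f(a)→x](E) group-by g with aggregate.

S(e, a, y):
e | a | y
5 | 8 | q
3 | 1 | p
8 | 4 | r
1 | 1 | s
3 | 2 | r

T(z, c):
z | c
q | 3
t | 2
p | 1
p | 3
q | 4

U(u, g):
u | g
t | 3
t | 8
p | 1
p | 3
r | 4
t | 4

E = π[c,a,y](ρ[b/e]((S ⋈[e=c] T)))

Stepwise |·|:
  S → 5
  T → 5
  (S ⋈[e=c] T) → 5
  ρ[b/e]((S ⋈[e=c] T)) → 5
  π[c,a,y](ρ[b/e]((S ⋈[e=c] T))) → 5

|E| = 5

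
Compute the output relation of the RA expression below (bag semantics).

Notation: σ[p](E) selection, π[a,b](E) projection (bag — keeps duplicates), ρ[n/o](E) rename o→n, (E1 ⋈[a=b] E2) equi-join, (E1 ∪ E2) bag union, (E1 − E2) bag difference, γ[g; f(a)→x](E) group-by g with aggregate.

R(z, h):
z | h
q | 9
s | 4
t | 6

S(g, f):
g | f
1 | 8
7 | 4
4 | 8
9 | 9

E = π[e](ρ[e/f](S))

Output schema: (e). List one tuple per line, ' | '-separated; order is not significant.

Row counts bottom-up:
  S → 4
  ρ[e/f](S) → 4
  π[e](ρ[e/f](S)) → 4

== RESULT ==
e
4
8
8
9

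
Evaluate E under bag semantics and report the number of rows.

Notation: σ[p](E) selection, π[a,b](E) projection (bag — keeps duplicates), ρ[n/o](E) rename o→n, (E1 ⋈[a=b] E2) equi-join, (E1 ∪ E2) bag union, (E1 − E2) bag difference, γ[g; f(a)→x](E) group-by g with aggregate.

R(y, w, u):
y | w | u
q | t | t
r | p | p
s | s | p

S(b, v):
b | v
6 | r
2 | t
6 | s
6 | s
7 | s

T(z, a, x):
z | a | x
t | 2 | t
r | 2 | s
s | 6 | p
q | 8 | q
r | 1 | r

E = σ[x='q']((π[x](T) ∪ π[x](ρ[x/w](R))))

Row counts bottom-up:
  T → 5
  π[x](T) → 5
  R → 3
  ρ[x/w](R) → 3
  π[x](ρ[x/w](R)) → 3
  (π[x](T) ∪ π[x](ρ[x/w](R))) → 8
  σ[x='q']((π[x](T) ∪ π[x](ρ[x/w](R)))) → 1

|E| = 1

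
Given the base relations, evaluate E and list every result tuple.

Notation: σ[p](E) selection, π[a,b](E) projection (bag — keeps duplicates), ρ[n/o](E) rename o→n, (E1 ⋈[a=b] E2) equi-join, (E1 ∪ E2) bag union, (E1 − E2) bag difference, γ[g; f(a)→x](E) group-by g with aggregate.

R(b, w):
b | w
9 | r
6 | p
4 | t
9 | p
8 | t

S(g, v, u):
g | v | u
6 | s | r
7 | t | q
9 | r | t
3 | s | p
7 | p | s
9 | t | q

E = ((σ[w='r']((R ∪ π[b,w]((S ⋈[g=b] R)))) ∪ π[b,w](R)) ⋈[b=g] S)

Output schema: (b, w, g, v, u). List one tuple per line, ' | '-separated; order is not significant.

Stepwise |·|:
  R → 5
  S → 6
  R → 5
  (S ⋈[g=b] R) → 5
  π[b,w]((S ⋈[g=b] R)) → 5
  (R ∪ π[b,w]((S ⋈[g=b] R))) → 10
  σ[w='r']((R ∪ π[b,w]((S ⋈[g=b] R)))) → 3
  R → 5
  π[b,w](R) → 5
  (σ[w='r']((R ∪ π[b,w]((S ⋈[g=b] R)))) ∪ π[b,w](R)) → 8
  S → 6
  ((σ[w='r']((R ∪ π[b,w]((S ⋈[g=b] R)))) ∪ π[b,w](R)) ⋈[b=g] S) → 11

== RESULT ==
b | w | g | v | u
6 | p | 6 | s | r
9 | p | 9 | r | t
9 | p | 9 | t | q
9 | r | 9 | r | t
9 | r | 9 | r | t
9 | r | 9 | r | t
9 | r | 9 | r | t
9 | r | 9 | t | q
9 | r | 9 | t | q
9 | r | 9 | t | q
9 | r | 9 | t | q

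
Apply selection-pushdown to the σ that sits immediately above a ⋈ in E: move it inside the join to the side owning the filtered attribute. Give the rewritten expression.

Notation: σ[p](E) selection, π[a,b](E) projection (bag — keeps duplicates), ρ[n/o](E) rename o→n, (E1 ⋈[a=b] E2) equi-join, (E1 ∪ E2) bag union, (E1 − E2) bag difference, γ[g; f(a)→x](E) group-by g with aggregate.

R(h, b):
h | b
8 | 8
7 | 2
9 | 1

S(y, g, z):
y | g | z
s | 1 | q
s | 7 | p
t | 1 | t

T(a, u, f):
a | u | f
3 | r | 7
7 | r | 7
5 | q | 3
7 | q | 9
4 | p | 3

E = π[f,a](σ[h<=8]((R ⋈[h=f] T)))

σ filters on h, owned by the left side.
E' = π[f,a]((σ[h<=8](R) ⋈[h=f] T))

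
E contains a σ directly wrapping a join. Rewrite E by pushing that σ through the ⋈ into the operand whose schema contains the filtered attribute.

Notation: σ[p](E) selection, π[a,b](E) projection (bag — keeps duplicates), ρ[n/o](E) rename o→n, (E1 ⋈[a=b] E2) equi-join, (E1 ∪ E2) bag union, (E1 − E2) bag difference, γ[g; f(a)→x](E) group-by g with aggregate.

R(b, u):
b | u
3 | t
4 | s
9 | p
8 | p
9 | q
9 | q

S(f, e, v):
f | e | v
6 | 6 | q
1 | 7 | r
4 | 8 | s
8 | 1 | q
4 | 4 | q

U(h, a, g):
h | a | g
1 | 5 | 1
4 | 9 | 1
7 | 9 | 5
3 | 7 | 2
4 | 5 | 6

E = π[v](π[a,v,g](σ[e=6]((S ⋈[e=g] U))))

σ filters on e, owned by the left side.
E' = π[v](π[a,v,g]((σ[e=6](S) ⋈[e=g] U)))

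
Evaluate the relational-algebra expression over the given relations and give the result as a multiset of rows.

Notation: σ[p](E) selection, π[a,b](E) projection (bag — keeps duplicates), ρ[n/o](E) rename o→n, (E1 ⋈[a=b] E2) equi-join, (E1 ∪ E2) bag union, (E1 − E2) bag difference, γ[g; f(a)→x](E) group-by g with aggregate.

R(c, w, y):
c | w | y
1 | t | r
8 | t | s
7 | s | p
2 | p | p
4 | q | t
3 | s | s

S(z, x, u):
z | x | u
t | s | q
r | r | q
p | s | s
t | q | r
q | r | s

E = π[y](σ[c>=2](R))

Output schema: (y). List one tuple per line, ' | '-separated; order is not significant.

Row counts bottom-up:
  R → 6
  σ[c>=2](R) → 5
  π[y](σ[c>=2](R)) → 5

== RESULT ==
y
p
p
s
s
t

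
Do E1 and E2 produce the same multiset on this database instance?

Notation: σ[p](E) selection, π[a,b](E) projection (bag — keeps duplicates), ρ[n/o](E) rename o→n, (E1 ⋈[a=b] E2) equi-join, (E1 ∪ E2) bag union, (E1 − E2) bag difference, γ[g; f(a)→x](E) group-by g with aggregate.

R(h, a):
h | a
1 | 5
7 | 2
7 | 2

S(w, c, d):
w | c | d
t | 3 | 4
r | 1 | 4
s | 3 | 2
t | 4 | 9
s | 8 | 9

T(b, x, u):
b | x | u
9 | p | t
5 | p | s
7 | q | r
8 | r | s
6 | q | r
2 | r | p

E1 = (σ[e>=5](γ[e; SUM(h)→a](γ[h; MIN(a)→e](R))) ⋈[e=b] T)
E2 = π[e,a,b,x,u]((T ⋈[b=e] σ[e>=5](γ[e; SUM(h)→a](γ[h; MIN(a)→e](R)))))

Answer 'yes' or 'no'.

E1 stepwise |·|:
  R → 3
  γ[h; MIN(a)→e](R) → 2
  γ[e; SUM(h)→a](γ[h; MIN(a)→e](R)) → 2
  σ[e>=5](γ[e; SUM(h)→a](γ[h; MIN(a)→e](R))) → 1
  T → 6
  (σ[e>=5](γ[e; SUM(h)→a](γ[h; MIN(a)→e](R))) ⋈[e=b] T) → 1
E2 stepwise |·|:
  T → 6
  R → 3
  γ[h; MIN(a)→e](R) → 2
  γ[e; SUM(h)→a](γ[h; MIN(a)→e](R)) → 2
  σ[e>=5](γ[e; SUM(h)→a](γ[h; MIN(a)→e](R))) → 1
  (T ⋈[b=e] σ[e>=5](γ[e; SUM(h)→a](γ[h; MIN(a)→e](R)))) → 1
  π[e,a,b,x,u]((T ⋈[b=e] σ[e>=5](γ[e; SUM(h)→a](γ[h; MIN(a)→e](R))))) → 1

E1 and E2 produce the same multiset:
e | a | b | x | u
5 | 1 | 5 | p | s

yes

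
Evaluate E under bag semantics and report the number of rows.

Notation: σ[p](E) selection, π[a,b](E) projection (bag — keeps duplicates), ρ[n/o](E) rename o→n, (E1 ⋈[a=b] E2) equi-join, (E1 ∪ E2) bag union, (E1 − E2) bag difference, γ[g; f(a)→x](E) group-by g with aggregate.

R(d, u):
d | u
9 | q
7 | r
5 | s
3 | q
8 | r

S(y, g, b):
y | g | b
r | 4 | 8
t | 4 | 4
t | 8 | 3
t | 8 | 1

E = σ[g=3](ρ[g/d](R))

Subexpression sizes:
  R → 5
  ρ[g/d](R) → 5
  σ[g=3](ρ[g/d](R)) → 1

|E| = 1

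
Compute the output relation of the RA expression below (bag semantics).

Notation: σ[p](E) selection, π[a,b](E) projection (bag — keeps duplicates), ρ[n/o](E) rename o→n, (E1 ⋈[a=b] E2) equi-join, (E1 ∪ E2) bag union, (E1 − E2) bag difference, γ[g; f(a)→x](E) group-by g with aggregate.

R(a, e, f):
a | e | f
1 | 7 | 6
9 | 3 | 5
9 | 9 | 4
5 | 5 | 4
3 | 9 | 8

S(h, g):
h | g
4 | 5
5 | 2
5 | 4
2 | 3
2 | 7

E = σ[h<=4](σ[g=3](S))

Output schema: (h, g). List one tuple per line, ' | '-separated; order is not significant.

Row counts bottom-up:
  S → 5
  σ[g=3](S) → 1
  σ[h<=4](σ[g=3](S)) → 1

== RESULT ==
h | g
2 | 3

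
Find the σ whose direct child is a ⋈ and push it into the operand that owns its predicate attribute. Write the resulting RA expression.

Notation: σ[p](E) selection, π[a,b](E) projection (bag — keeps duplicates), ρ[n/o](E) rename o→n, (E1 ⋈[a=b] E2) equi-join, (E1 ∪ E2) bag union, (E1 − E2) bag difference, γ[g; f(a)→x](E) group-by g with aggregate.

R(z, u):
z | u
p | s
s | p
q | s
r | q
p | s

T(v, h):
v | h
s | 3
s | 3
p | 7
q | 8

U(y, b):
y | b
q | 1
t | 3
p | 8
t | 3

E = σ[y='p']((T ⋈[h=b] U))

σ filters on y, owned by the right side.
E' = (T ⋈[h=b] σ[y='p'](U))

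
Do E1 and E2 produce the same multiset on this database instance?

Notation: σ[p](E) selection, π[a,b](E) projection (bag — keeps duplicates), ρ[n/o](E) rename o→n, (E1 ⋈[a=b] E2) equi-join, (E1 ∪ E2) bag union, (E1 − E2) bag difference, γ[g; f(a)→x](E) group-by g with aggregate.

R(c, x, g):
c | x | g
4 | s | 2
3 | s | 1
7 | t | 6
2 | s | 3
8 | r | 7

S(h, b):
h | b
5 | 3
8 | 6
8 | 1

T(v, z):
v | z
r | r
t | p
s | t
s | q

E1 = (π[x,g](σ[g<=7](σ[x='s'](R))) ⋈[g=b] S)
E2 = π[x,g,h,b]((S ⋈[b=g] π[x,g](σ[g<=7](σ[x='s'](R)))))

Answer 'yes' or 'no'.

E1 row counts bottom-up:
  R → 5
  σ[x='s'](R) → 3
  σ[g<=7](σ[x='s'](R)) → 3
  π[x,g](σ[g<=7](σ[x='s'](R))) → 3
  S → 3
  (π[x,g](σ[g<=7](σ[x='s'](R))) ⋈[g=b] S) → 2
E2 row counts bottom-up:
  S → 3
  R → 5
  σ[x='s'](R) → 3
  σ[g<=7](σ[x='s'](R)) → 3
  π[x,g](σ[g<=7](σ[x='s'](R))) → 3
  (S ⋈[b=g] π[x,g](σ[g<=7](σ[x='s'](R)))) → 2
  π[x,g,h,b]((S ⋈[b=g] π[x,g](σ[g<=7](σ[x='s'](R))))) → 2

E1 and E2 produce the same multiset:
x | g | h | b
s | 1 | 8 | 1
s | 3 | 5 | 3

yes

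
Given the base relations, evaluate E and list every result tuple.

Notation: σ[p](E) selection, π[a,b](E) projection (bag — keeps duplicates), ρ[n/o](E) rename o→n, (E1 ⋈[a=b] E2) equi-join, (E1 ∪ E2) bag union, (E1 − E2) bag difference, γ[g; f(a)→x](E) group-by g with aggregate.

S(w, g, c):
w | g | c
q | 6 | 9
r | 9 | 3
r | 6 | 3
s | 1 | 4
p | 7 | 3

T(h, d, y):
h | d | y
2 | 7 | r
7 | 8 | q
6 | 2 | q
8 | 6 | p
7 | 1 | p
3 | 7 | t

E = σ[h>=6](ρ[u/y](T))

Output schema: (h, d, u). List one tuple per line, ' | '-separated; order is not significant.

Stepwise |·|:
  T → 6
  ρ[u/y](T) → 6
  σ[h>=6](ρ[u/y](T)) → 4

== RESULT ==
h | d | u
6 | 2 | q
7 | 1 | p
7 | 8 | q
8 | 6 | p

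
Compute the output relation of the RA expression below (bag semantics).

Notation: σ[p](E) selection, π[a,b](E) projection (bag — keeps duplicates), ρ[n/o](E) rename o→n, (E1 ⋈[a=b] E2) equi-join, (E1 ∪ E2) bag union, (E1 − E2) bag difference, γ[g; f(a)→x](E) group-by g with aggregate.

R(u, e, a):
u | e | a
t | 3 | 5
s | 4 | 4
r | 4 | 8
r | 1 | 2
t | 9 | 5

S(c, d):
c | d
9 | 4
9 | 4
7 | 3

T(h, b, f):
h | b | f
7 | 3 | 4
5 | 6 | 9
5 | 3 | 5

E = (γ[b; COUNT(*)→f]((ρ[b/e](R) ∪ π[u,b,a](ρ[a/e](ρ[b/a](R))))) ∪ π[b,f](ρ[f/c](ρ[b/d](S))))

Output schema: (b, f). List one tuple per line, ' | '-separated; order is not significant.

Subexpression sizes:
  R → 5
  ρ[b/e](R) → 5
  R → 5
  ρ[b/a](R) → 5
  ρ[a/e](ρ[b/a](R)) → 5
  π[u,b,a](ρ[a/e](ρ[b/a](R))) → 5
  (ρ[b/e](R) ∪ π[u,b,a](ρ[a/e](ρ[b/a](R)))) → 10
  γ[b; COUNT(*)→f]((ρ[b/e](R) ∪ π[u,b,a](ρ[a/e](ρ[b/a](R))))) → 7
  S → 3
  ρ[b/d](S) → 3
  ρ[f/c](ρ[b/d](S)) → 3
  π[b,f](ρ[f/c](ρ[b/d](S))) → 3
  (γ[b; COUNT(*)→f]((ρ[b/e](R) ∪ π[u,b,a](ρ[a/e](ρ[b/a](R))))) ∪ π[b,f](ρ[f/c](ρ[b/d](S)))) → 10

== RESULT ==
b | f
1 | 1
2 | 1
3 | 1
3 | 7
4 | 3
4 | 9
4 | 9
5 | 2
8 | 1
9 | 1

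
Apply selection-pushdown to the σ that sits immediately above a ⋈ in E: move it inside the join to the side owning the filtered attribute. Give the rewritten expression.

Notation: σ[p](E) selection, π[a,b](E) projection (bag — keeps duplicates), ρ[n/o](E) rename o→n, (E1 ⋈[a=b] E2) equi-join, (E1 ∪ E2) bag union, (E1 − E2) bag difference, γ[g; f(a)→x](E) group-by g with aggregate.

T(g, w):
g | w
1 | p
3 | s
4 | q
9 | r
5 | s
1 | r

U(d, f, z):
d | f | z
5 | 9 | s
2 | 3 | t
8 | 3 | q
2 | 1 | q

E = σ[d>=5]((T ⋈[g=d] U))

σ filters on d, owned by the right side.
E' = (T ⋈[g=d] σ[d>=5](U))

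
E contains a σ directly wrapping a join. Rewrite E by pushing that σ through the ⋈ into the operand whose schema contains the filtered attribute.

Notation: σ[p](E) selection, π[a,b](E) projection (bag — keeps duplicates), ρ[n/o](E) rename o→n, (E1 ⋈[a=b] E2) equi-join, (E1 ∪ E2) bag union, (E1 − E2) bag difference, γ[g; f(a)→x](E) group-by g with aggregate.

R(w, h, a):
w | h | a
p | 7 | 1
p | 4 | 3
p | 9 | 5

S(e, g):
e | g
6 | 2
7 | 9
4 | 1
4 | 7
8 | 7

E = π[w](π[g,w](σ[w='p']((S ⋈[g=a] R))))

σ filters on w, owned by the right side.
E' = π[w](π[g,w]((S ⋈[g=a] σ[w='p'](R))))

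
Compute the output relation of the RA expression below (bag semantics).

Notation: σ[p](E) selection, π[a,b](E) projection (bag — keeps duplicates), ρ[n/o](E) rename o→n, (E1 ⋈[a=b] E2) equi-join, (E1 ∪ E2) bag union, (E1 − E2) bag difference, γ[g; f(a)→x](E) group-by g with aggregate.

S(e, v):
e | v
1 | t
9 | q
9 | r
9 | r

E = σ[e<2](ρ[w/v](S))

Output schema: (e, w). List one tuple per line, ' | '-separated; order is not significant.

Row counts bottom-up:
  S → 4
  ρ[w/v](S) → 4
  σ[e<2](ρ[w/v](S)) → 1

== RESULT ==
e | w
1 | t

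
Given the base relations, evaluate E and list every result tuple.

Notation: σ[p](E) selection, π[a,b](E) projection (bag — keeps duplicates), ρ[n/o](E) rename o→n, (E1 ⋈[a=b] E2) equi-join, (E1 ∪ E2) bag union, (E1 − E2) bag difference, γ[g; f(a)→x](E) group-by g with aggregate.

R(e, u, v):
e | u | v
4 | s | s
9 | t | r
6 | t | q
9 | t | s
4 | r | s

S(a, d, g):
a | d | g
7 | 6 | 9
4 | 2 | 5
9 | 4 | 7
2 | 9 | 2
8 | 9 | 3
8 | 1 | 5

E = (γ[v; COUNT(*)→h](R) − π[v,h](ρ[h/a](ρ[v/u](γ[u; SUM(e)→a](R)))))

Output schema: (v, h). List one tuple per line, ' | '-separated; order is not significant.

Per-node cardinality:
  R → 5
  γ[v; COUNT(*)→h](R) → 3
  R → 5
  γ[u; SUM(e)→a](R) → 3
  ρ[v/u](γ[u; SUM(e)→a](R)) → 3
  ρ[h/a](ρ[v/u](γ[u; SUM(e)→a](R))) → 3
  π[v,h](ρ[h/a](ρ[v/u](γ[u; SUM(e)→a](R)))) → 3
  (γ[v; COUNT(*)→h](R) − π[v,h](ρ[h/a](ρ[v/u](γ[u; SUM(e)→a](R))))) → 3

== RESULT ==
v | h
q | 1
r | 1
s | 3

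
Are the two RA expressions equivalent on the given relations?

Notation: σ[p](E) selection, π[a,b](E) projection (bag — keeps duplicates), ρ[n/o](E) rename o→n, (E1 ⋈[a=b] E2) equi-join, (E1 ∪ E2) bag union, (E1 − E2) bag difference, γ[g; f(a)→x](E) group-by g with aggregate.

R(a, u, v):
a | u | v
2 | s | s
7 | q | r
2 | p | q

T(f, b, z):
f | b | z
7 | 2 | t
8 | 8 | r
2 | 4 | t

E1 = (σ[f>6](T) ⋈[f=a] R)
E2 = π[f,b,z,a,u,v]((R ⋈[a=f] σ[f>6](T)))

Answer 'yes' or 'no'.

E1 subexpression sizes:
  T → 3
  σ[f>6](T) → 2
  R → 3
  (σ[f>6](T) ⋈[f=a] R) → 1
E2 subexpression sizes:
  R → 3
  T → 3
  σ[f>6](T) → 2
  (R ⋈[a=f] σ[f>6](T)) → 1
  π[f,b,z,a,u,v]((R ⋈[a=f] σ[f>6](T))) → 1

E1 and E2 produce the same multiset:
f | b | z | a | u | v
7 | 2 | t | 7 | q | r

yes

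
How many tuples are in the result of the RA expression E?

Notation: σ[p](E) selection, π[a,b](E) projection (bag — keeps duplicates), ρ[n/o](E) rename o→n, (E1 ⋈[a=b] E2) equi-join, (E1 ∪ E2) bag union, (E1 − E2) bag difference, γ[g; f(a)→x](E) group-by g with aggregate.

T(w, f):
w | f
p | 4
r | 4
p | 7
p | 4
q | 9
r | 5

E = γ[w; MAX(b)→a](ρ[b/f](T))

Stepwise |·|:
  T → 6
  ρ[b/f](T) → 6
  γ[w; MAX(b)→a](ρ[b/f](T)) → 3

|E| = 3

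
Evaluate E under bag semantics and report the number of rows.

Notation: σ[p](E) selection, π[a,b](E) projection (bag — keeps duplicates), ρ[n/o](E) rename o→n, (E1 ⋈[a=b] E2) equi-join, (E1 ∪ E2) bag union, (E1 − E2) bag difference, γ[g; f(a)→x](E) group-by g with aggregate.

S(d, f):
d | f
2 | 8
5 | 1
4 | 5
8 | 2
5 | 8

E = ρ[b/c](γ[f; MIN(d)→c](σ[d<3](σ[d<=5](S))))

Row counts bottom-up:
  S → 5
  σ[d<=5](S) → 4
  σ[d<3](σ[d<=5](S)) → 1
  γ[f; MIN(d)→c](σ[d<3](σ[d<=5](S))) → 1
  ρ[b/c](γ[f; MIN(d)→c](σ[d<3](σ[d<=5](S)))) → 1

|E| = 1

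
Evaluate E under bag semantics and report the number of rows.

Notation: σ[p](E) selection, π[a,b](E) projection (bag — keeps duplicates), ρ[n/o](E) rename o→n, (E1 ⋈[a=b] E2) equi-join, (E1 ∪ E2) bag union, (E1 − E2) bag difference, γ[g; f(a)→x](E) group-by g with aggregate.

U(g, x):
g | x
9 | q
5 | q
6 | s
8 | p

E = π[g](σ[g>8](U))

Stepwise |·|:
  U → 4
  σ[g>8](U) → 1
  π[g](σ[g>8](U)) → 1

|E| = 1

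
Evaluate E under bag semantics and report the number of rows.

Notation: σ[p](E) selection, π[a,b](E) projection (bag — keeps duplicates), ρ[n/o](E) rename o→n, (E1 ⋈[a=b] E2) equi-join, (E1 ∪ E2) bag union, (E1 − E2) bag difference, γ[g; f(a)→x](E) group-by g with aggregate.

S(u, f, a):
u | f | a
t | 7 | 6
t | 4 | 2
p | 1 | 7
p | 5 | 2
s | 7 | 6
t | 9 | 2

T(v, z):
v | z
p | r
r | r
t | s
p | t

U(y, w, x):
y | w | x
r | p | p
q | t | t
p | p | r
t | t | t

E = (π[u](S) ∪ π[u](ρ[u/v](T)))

Row counts bottom-up:
  S → 6
  π[u](S) → 6
  T → 4
  ρ[u/v](T) → 4
  π[u](ρ[u/v](T)) → 4
  (π[u](S) ∪ π[u](ρ[u/v](T))) → 10

|E| = 10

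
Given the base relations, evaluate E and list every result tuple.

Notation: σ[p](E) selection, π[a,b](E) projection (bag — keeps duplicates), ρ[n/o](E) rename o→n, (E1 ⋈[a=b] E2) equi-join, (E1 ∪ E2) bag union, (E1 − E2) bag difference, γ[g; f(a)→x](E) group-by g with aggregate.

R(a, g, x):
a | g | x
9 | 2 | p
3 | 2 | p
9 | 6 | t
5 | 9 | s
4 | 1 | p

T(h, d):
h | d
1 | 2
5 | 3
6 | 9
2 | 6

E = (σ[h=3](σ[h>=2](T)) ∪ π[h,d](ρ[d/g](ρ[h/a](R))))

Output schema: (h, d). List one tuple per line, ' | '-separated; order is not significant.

Stepwise |·|:
  T → 4
  σ[h>=2](T) → 3
  σ[h=3](σ[h>=2](T)) → 0
  R → 5
  ρ[h/a](R) → 5
  ρ[d/g](ρ[h/a](R)) → 5
  π[h,d](ρ[d/g](ρ[h/a](R))) → 5
  (σ[h=3](σ[h>=2](T)) ∪ π[h,d](ρ[d/g](ρ[h/a](R)))) → 5

== RESULT ==
h | d
3 | 2
4 | 1
5 | 9
9 | 2
9 | 6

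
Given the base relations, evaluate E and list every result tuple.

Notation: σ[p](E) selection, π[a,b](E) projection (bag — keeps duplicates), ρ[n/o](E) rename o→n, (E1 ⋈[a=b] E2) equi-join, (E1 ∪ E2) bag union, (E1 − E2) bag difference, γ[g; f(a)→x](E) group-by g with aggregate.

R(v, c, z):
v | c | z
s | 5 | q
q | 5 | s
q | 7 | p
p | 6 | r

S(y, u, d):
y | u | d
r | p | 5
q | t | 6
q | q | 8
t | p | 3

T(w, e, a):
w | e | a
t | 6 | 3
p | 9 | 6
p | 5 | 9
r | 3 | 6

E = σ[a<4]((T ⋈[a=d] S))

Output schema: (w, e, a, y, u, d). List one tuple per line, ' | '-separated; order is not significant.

Subexpression sizes:
  T → 4
  S → 4
  (T ⋈[a=d] S) → 3
  σ[a<4]((T ⋈[a=d] S)) → 1

== RESULT ==
w | e | a | y | u | d
t | 6 | 3 | t | p | 3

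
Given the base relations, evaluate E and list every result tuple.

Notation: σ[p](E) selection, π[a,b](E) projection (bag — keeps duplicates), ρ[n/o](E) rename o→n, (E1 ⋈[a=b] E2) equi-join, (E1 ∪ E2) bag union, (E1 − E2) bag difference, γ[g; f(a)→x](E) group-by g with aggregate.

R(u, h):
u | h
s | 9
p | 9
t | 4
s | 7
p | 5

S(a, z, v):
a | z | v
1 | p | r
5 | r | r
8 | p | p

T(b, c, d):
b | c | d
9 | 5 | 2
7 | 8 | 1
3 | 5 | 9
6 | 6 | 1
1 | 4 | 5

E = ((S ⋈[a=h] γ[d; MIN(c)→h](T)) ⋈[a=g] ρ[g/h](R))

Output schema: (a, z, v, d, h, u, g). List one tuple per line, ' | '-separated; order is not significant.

Per-node cardinality:
  S → 3
  T → 5
  γ[d; MIN(c)→h](T) → 4
  (S ⋈[a=h] γ[d; MIN(c)→h](T)) → 2
  R → 5
  ρ[g/h](R) → 5
  ((S ⋈[a=h] γ[d; MIN(c)→h](T)) ⋈[a=g] ρ[g/h](R)) → 2

== RESULT ==
a | z | v | d | h | u | g
5 | r | r | 2 | 5 | p | 5
5 | r | r | 9 | 5 | p | 5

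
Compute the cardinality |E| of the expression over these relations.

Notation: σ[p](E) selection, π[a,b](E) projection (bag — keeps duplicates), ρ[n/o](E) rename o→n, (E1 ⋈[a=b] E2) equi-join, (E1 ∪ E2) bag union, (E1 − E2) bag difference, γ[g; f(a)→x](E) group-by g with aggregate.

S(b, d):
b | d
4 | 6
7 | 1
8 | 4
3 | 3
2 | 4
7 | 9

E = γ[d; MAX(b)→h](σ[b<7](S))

Subexpression sizes:
  S → 6
  σ[b<7](S) → 3
  γ[d; MAX(b)→h](σ[b<7](S)) → 3

|E| = 3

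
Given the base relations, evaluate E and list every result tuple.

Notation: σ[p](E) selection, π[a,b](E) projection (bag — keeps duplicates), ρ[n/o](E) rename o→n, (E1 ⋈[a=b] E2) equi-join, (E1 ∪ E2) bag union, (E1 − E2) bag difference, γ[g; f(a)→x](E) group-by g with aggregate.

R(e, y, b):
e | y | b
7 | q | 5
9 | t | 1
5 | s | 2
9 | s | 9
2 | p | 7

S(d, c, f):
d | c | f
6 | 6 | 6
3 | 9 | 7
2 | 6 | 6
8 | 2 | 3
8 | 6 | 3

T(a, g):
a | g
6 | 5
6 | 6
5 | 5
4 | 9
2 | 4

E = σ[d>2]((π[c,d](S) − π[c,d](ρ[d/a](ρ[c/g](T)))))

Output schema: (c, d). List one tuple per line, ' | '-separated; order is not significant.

Subexpression sizes:
  S → 5
  π[c,d](S) → 5
  T → 5
  ρ[c/g](T) → 5
  ρ[d/a](ρ[c/g](T)) → 5
  π[c,d](ρ[d/a](ρ[c/g](T))) → 5
  (π[c,d](S) − π[c,d](ρ[d/a](ρ[c/g](T)))) → 4
  σ[d>2]((π[c,d](S) − π[c,d](ρ[d/a](ρ[c/g](T))))) → 3

== RESULT ==
c | d
2 | 8
6 | 8
9 | 3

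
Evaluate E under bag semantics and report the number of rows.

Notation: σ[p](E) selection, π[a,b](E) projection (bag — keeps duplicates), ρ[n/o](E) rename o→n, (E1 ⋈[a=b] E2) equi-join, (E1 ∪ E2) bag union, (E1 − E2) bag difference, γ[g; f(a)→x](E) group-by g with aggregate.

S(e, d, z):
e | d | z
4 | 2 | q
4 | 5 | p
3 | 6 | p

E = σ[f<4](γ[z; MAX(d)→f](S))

Subexpression sizes:
  S → 3
  γ[z; MAX(d)→f](S) → 2
  σ[f<4](γ[z; MAX(d)→f](S)) → 1

|E| = 1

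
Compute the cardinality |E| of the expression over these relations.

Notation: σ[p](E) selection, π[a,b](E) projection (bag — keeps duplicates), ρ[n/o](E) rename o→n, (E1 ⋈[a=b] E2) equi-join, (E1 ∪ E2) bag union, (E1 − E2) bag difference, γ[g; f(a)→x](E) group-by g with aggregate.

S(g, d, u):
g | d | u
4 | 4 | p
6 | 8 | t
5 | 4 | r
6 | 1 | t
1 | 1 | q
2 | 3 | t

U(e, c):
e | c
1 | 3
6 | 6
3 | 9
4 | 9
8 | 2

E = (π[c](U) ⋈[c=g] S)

Subexpression sizes:
  U → 5
  π[c](U) → 5
  S → 6
  (π[c](U) ⋈[c=g] S) → 3

|E| = 3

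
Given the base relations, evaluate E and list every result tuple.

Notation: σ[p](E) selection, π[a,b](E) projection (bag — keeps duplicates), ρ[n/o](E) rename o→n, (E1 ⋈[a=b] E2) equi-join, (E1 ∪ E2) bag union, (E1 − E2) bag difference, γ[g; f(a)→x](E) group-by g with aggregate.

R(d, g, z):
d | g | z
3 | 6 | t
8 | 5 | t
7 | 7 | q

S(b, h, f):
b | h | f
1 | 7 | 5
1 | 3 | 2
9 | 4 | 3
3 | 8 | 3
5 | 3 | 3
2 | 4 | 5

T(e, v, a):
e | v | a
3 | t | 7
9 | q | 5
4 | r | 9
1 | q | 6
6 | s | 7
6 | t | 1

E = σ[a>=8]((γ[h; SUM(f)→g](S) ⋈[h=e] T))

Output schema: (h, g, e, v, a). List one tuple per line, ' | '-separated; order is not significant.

Per-node cardinality:
  S → 6
  γ[h; SUM(f)→g](S) → 4
  T → 6
  (γ[h; SUM(f)→g](S) ⋈[h=e] T) → 2
  σ[a>=8]((γ[h; SUM(f)→g](S) ⋈[h=e] T)) → 1

== RESULT ==
h | g | e | v | a
4 | 8 | 4 | r | 9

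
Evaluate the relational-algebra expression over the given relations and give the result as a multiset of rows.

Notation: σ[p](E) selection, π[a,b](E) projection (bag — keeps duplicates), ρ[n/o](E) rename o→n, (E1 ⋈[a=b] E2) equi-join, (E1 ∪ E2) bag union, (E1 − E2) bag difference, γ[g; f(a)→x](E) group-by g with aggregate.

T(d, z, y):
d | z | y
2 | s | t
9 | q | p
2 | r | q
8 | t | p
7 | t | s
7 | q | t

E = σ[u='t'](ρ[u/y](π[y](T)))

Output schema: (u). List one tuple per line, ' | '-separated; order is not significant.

Subexpression sizes:
  T → 6
  π[y](T) → 6
  ρ[u/y](π[y](T)) → 6
  σ[u='t'](ρ[u/y](π[y](T))) → 2

== RESULT ==
u
t
t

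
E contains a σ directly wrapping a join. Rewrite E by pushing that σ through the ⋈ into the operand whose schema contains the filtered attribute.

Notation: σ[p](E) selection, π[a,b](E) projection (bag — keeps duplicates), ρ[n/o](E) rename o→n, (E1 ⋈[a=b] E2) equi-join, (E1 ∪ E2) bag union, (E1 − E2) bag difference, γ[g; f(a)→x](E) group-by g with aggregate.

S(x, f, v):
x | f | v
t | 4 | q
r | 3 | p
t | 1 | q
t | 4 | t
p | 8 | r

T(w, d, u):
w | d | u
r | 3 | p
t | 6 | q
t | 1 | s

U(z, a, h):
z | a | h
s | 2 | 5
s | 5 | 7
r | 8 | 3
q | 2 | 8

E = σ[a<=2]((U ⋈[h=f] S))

σ filters on a, owned by the left side.
E' = (σ[a<=2](U) ⋈[h=f] S)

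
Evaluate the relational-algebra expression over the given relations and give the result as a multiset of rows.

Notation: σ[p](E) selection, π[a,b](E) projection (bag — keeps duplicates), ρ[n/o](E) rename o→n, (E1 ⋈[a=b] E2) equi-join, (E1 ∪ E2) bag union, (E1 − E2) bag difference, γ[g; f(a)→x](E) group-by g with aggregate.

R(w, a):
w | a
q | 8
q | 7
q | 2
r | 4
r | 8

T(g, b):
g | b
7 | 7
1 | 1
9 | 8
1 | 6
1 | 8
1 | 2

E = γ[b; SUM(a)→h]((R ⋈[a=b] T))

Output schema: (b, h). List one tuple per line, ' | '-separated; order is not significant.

Stepwise |·|:
  R → 5
  T → 6
  (R ⋈[a=b] T) → 6
  γ[b; SUM(a)→h]((R ⋈[a=b] T)) → 3

== RESULT ==
b | h
2 | 2
7 | 7
8 | 32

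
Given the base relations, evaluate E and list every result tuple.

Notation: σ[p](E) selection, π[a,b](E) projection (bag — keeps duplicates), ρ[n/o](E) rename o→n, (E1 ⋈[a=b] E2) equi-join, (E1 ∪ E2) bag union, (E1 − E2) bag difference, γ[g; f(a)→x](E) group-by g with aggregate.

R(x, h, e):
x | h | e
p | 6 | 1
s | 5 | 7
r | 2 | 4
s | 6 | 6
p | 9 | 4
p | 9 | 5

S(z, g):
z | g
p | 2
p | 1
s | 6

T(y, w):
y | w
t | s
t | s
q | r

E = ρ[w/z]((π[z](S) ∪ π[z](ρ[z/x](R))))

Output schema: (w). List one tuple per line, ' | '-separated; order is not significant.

Subexpression sizes:
  S → 3
  π[z](S) → 3
  R → 6
  ρ[z/x](R) → 6
  π[z](ρ[z/x](R)) → 6
  (π[z](S) ∪ π[z](ρ[z/x](R))) → 9
  ρ[w/z]((π[z](S) ∪ π[z](ρ[z/x](R)))) → 9

== RESULT ==
w
p
p
p
p
p
r
s
s
s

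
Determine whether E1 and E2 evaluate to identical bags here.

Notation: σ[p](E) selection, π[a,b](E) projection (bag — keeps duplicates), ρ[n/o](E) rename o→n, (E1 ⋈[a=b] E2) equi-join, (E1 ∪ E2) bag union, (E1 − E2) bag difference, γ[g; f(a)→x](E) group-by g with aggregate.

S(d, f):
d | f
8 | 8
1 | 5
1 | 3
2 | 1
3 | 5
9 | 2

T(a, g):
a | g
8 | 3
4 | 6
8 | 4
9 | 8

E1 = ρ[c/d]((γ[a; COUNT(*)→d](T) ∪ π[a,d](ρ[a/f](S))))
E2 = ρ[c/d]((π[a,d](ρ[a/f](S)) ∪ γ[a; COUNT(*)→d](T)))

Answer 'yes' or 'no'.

E1 subexpression sizes:
  T → 4
  γ[a; COUNT(*)→d](T) → 3
  S → 6
  ρ[a/f](S) → 6
  π[a,d](ρ[a/f](S)) → 6
  (γ[a; COUNT(*)→d](T) ∪ π[a,d](ρ[a/f](S))) → 9
  ρ[c/d]((γ[a; COUNT(*)→d](T) ∪ π[a,d](ρ[a/f](S)))) → 9
E2 subexpression sizes:
  S → 6
  ρ[a/f](S) → 6
  π[a,d](ρ[a/f](S)) → 6
  T → 4
  γ[a; COUNT(*)→d](T) → 3
  (π[a,d](ρ[a/f](S)) ∪ γ[a; COUNT(*)→d](T)) → 9
  ρ[c/d]((π[a,d](ρ[a/f](S)) ∪ γ[a; COUNT(*)→d](T))) → 9

E1 and E2 produce the same multiset:
a | c
1 | 2
2 | 9
3 | 1
4 | 1
5 | 1
5 | 3
8 | 2
8 | 8
9 | 1

yes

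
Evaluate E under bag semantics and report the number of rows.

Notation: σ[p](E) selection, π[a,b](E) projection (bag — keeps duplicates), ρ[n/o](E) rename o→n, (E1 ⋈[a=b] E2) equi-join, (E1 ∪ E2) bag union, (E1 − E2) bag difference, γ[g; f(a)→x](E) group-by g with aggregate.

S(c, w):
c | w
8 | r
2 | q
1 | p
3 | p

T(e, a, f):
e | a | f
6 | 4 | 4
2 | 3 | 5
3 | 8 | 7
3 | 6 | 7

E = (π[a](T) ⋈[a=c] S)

Subexpression sizes:
  T → 4
  π[a](T) → 4
  S → 4
  (π[a](T) ⋈[a=c] S) → 2

|E| = 2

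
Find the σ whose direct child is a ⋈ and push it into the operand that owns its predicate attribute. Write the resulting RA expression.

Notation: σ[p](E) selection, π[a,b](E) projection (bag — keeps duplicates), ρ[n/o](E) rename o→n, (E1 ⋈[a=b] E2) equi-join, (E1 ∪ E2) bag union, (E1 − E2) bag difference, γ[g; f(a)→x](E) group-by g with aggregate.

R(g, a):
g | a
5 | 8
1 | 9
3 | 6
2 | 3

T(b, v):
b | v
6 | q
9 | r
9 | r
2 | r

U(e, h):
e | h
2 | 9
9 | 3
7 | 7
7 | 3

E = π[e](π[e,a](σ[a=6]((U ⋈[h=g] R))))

σ filters on a, owned by the right side.
E' = π[e](π[e,a]((U ⋈[h=g] σ[a=6](R))))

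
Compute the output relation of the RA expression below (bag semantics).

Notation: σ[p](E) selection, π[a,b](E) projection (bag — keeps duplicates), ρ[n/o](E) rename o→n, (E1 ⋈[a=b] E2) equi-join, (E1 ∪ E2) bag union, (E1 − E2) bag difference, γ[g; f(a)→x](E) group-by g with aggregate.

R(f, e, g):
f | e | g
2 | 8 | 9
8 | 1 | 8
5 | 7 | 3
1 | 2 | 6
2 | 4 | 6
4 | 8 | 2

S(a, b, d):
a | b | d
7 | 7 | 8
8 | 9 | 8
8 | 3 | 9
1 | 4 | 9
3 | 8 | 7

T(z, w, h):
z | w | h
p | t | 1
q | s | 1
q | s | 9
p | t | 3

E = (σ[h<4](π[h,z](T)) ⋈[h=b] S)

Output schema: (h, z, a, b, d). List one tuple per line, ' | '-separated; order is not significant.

Row counts bottom-up:
  T → 4
  π[h,z](T) → 4
  σ[h<4](π[h,z](T)) → 3
  S → 5
  (σ[h<4](π[h,z](T)) ⋈[h=b] S) → 1

== RESULT ==
h | z | a | b | d
3 | p | 8 | 3 | 9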